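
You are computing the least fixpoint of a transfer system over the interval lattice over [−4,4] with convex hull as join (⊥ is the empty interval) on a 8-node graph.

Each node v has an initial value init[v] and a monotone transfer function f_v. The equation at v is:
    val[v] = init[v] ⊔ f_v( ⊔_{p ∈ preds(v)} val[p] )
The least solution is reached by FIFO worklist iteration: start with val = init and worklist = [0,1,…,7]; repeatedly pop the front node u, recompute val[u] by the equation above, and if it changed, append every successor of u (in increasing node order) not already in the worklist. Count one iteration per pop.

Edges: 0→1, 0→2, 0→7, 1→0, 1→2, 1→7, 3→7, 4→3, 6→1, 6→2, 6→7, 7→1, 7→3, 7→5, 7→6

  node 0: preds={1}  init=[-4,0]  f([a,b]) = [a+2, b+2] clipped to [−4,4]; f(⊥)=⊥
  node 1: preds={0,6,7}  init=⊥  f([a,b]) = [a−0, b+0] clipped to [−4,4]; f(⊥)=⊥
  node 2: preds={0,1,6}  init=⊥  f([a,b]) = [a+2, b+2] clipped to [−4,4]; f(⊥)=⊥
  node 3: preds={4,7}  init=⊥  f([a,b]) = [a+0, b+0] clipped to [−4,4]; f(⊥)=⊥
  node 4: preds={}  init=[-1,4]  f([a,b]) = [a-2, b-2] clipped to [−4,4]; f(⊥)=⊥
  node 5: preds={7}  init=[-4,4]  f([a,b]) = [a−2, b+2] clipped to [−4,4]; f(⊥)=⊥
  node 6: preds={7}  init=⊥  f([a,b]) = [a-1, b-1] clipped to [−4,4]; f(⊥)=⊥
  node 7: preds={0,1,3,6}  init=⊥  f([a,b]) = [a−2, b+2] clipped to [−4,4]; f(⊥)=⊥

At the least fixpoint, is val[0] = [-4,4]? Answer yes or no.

yes

Worklist (19 pops):
  #1 pop 0: in=⊥ → [-4,0] (no change)
  #2 pop 1: in=[-4,0] → [-4,0] (was ⊥); enqueue [0]
  #3 pop 2: in=[-4,0] → [-2,2] (was ⊥); enqueue []
  #4 pop 3: in=[-1,4] → [-1,4] (was ⊥); enqueue []
  #5 pop 4: in=⊥ → [-1,4] (no change)
  #6 pop 5: in=⊥ → [-4,4] (no change)
  #7 pop 6: in=⊥ → ⊥ (no change)
  #8 pop 7: in=[-4,4] → [-4,4] (was ⊥); enqueue [1,3,5,6]
  #9 pop 0: in=[-4,0] → [-4,2] (was [-4,0]); enqueue [2,7]
  #10 pop 1: in=[-4,4] → [-4,4] (was [-4,0]); enqueue [0]
  #11 pop 3: in=[-4,4] → [-4,4] (was [-1,4]); enqueue []
  #12 pop 5: in=[-4,4] → [-4,4] (no change)
  #13 pop 6: in=[-4,4] → [-4,3] (was ⊥); enqueue [1]
  #14 pop 2: in=[-4,4] → [-2,4] (was [-2,2]); enqueue []
  #15 pop 7: in=[-4,4] → [-4,4] (no change)
  #16 pop 0: in=[-4,4] → [-4,4] (was [-4,2]); enqueue [2,7]
  #17 pop 1: in=[-4,4] → [-4,4] (no change)
  #18 pop 2: in=[-4,4] → [-2,4] (no change)
  #19 pop 7: in=[-4,4] → [-4,4] (no change)

Fixpoint:
  val[0] = [-4,4]
  val[1] = [-4,4]
  val[2] = [-2,4]
  val[3] = [-4,4]
  val[4] = [-1,4]
  val[5] = [-4,4]
  val[6] = [-4,3]
  val[7] = [-4,4]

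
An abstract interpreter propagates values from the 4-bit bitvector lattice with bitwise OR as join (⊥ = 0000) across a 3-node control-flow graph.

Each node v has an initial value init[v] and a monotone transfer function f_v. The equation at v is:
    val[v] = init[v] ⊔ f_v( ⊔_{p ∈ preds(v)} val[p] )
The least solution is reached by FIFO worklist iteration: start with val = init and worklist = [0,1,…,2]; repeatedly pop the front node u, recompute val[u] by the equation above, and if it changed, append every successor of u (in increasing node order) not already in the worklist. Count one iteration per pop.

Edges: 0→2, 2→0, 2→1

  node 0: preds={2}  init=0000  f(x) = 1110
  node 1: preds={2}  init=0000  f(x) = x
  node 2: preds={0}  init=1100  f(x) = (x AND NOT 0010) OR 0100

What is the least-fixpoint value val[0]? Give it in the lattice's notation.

Trace (3 dequeues):
  [1] u=0 | in 1100 | out 1110 | prev 0000 | push {}
  [2] u=1 | in 1100 | out 1100 | prev 0000 | push {}
  [3] u=2 | in 1110 | out 1100 | ==

Converged values:
  [0] 1110
  [1] 1100
  [2] 1100

1110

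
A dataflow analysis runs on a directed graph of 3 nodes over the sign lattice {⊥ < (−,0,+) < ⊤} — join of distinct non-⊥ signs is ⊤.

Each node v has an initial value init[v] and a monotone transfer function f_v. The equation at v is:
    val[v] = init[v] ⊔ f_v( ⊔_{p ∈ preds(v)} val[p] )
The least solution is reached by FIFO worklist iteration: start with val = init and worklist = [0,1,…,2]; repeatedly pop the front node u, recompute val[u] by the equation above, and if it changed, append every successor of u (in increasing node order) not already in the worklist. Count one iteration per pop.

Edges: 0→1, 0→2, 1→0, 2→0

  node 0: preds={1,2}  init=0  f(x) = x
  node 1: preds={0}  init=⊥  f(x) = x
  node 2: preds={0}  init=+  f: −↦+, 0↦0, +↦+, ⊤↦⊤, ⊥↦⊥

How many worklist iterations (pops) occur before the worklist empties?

4

Worklist (4 pops):
  #1 pop 0: in=+ → ⊤ (was 0); enqueue []
  #2 pop 1: in=⊤ → ⊤ (was ⊥); enqueue [0]
  #3 pop 2: in=⊤ → ⊤ (was +); enqueue []
  #4 pop 0: in=⊤ → ⊤ (no change)

Fixpoint:
  val[0] = ⊤
  val[1] = ⊤
  val[2] = ⊤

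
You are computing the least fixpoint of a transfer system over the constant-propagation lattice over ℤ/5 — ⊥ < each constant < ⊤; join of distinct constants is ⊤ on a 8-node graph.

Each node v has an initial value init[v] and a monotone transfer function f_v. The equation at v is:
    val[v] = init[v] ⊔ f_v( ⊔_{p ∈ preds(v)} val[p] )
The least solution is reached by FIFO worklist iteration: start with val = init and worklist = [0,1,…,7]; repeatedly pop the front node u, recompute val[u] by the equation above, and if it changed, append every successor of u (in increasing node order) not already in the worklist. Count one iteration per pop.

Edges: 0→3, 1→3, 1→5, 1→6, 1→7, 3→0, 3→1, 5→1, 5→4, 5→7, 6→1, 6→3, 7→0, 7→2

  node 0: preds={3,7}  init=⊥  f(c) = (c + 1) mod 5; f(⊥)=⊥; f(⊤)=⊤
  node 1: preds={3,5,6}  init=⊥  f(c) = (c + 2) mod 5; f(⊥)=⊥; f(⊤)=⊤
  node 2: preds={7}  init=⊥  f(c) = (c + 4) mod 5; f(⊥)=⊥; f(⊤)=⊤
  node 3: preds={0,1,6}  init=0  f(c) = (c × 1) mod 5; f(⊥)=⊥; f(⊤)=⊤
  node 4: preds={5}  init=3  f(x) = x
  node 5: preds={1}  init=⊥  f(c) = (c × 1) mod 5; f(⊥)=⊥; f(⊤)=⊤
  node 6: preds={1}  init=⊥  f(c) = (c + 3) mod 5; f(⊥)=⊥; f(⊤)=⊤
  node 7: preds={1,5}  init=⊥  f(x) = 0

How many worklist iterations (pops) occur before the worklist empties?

19

Iteration log — 19 steps:
  step 1. node 0  ⊔preds=0  new=1  old=⊥  +wl: 
  step 2. node 1  ⊔preds=0  new=2  old=⊥  +wl: 
  step 3. node 2  ⊔preds=⊥  new=⊥  stable
  step 4. node 3  ⊔preds=⊤  new=⊤  old=0  +wl: 0,1
  step 5. node 4  ⊔preds=⊥  new=3  stable
  step 6. node 5  ⊔preds=2  new=2  old=⊥  +wl: 4
  step 7. node 6  ⊔preds=2  new=0  old=⊥  +wl: 3
  step 8. node 7  ⊔preds=2  new=0  old=⊥  +wl: 2
  step 9. node 0  ⊔preds=⊤  new=⊤  old=1  +wl: 
  step 10. node 1  ⊔preds=⊤  new=⊤  old=2  +wl: 5,6,7
  step 11. node 4  ⊔preds=2  new=⊤  old=3  +wl: 
  step 12. node 3  ⊔preds=⊤  new=⊤  stable
  step 13. node 2  ⊔preds=0  new=4  old=⊥  +wl: 
  step 14. node 5  ⊔preds=⊤  new=⊤  old=2  +wl: 1,4
  step 15. node 6  ⊔preds=⊤  new=⊤  old=0  +wl: 3
  step 16. node 7  ⊔preds=⊤  new=0  stable
  step 17. node 1  ⊔preds=⊤  new=⊤  stable
  step 18. node 4  ⊔preds=⊤  new=⊤  stable
  step 19. node 3  ⊔preds=⊤  new=⊤  stable

Least fixpoint reached:
  node 0: ⊤
  node 1: ⊤
  node 2: 4
  node 3: ⊤
  node 4: ⊤
  node 5: ⊤
  node 6: ⊤
  node 7: 0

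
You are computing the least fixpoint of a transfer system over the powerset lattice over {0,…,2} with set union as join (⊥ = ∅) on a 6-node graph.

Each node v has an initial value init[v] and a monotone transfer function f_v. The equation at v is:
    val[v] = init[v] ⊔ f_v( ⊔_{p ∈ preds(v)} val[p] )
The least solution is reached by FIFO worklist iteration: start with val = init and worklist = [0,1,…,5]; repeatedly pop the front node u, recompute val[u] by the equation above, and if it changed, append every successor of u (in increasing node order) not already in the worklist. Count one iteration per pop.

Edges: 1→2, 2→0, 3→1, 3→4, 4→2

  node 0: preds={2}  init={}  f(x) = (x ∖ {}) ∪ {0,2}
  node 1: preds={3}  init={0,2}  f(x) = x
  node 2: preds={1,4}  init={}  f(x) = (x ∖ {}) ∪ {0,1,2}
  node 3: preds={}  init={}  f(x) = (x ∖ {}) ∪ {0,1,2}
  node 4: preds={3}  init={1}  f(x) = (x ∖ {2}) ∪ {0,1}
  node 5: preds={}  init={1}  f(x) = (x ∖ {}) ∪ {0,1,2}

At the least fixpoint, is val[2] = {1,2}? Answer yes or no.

no

Trace (9 dequeues):
  [1] u=0 | in {} | out {0,2} | prev {} | push {}
  [2] u=1 | in {} | out {0,2} | ==
  [3] u=2 | in {0,1,2} | out {0,1,2} | prev {} | push {0}
  [4] u=3 | in {} | out {0,1,2} | prev {} | push {1}
  [5] u=4 | in {0,1,2} | out {0,1} | prev {1} | push {2}
  [6] u=5 | in {} | out {0,1,2} | prev {1} | push {}
  [7] u=0 | in {0,1,2} | out {0,1,2} | prev {0,2} | push {}
  [8] u=1 | in {0,1,2} | out {0,1,2} | prev {0,2} | push {}
  [9] u=2 | in {0,1,2} | out {0,1,2} | ==

Converged values:
  [0] {0,1,2}
  [1] {0,1,2}
  [2] {0,1,2}
  [3] {0,1,2}
  [4] {0,1}
  [5] {0,1,2}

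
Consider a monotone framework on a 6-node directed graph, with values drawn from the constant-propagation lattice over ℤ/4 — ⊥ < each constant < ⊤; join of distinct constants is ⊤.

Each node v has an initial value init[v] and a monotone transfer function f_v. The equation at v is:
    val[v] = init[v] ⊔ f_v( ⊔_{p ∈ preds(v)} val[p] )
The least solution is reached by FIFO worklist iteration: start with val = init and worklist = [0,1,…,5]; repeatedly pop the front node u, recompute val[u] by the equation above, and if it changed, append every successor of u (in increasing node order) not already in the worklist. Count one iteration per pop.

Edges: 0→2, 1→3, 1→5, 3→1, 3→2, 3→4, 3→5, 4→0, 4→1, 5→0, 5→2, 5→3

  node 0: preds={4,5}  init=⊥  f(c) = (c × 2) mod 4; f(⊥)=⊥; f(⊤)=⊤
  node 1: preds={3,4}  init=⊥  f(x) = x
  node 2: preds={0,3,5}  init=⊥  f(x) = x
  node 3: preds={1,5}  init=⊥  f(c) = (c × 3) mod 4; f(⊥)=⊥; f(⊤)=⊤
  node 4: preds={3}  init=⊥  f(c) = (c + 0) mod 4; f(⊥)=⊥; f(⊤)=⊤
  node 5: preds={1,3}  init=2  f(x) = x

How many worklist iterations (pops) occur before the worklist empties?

Iteration log — 11 steps:
  step 1. node 0  ⊔preds=2  new=0  old=⊥  +wl: 
  step 2. node 1  ⊔preds=⊥  new=⊥  stable
  step 3. node 2  ⊔preds=⊤  new=⊤  old=⊥  +wl: 
  step 4. node 3  ⊔preds=2  new=2  old=⊥  +wl: 1,2
  step 5. node 4  ⊔preds=2  new=2  old=⊥  +wl: 0
  step 6. node 5  ⊔preds=2  new=2  stable
  step 7. node 1  ⊔preds=2  new=2  old=⊥  +wl: 3,5
  step 8. node 2  ⊔preds=⊤  new=⊤  stable
  step 9. node 0  ⊔preds=2  new=0  stable
  step 10. node 3  ⊔preds=2  new=2  stable
  step 11. node 5  ⊔preds=2  new=2  stable

Least fixpoint reached:
  node 0: 0
  node 1: 2
  node 2: ⊤
  node 3: 2
  node 4: 2
  node 5: 2

11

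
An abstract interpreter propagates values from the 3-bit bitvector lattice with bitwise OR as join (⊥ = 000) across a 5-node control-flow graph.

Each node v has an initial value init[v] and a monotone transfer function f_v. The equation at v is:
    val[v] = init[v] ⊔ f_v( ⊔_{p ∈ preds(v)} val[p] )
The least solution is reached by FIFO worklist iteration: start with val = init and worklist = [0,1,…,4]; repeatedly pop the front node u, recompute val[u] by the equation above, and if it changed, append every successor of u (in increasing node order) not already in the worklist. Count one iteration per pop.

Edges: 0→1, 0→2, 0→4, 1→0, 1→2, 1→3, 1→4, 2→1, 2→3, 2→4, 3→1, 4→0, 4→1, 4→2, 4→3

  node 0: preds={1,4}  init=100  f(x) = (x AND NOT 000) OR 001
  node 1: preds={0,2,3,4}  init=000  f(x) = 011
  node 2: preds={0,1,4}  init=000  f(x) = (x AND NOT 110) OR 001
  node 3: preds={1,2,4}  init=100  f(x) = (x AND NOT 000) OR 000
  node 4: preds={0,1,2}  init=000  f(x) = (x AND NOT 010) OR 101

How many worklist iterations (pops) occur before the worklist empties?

10

Iteration log — 10 steps:
  step 1. node 0  ⊔preds=000  new=101  old=100  +wl: 
  step 2. node 1  ⊔preds=101  new=011  old=000  +wl: 0
  step 3. node 2  ⊔preds=111  new=001  old=000  +wl: 1
  step 4. node 3  ⊔preds=011  new=111  old=100  +wl: 
  step 5. node 4  ⊔preds=111  new=101  old=000  +wl: 2,3
  step 6. node 0  ⊔preds=111  new=111  old=101  +wl: 4
  step 7. node 1  ⊔preds=111  new=011  stable
  step 8. node 2  ⊔preds=111  new=001  stable
  step 9. node 3  ⊔preds=111  new=111  stable
  step 10. node 4  ⊔preds=111  new=101  stable

Least fixpoint reached:
  node 0: 111
  node 1: 011
  node 2: 001
  node 3: 111
  node 4: 101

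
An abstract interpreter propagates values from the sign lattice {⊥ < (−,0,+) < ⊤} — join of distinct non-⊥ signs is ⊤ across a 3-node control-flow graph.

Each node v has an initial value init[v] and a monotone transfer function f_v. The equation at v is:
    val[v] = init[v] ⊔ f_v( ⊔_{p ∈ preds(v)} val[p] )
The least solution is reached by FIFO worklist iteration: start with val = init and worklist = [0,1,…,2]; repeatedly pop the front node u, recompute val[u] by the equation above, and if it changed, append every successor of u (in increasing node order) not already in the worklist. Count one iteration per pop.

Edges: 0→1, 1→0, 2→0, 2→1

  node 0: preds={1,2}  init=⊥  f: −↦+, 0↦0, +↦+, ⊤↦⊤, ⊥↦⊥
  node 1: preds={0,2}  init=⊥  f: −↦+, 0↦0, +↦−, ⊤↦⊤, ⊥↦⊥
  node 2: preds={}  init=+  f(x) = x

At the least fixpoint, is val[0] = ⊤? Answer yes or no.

Worklist (6 pops):
  #1 pop 0: in=+ → + (was ⊥); enqueue []
  #2 pop 1: in=+ → − (was ⊥); enqueue [0]
  #3 pop 2: in=⊥ → + (no change)
  #4 pop 0: in=⊤ → ⊤ (was +); enqueue [1]
  #5 pop 1: in=⊤ → ⊤ (was −); enqueue [0]
  #6 pop 0: in=⊤ → ⊤ (no change)

Fixpoint:
  val[0] = ⊤
  val[1] = ⊤
  val[2] = +

yes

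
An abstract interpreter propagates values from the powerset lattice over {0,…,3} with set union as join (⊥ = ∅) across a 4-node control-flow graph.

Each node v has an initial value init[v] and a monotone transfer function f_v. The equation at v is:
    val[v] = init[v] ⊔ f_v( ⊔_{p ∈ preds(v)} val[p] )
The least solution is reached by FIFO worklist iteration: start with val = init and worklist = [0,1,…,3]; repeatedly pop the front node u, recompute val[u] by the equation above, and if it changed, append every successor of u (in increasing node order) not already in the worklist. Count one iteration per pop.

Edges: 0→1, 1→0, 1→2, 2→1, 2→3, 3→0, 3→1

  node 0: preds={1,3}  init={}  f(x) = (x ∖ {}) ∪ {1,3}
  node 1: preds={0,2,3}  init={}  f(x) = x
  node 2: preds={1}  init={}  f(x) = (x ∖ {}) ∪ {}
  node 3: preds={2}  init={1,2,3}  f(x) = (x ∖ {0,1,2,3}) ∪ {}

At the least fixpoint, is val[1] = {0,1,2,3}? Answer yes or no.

Trace (6 dequeues):
  [1] u=0 | in {1,2,3} | out {1,2,3} | prev {} | push {}
  [2] u=1 | in {1,2,3} | out {1,2,3} | prev {} | push {0}
  [3] u=2 | in {1,2,3} | out {1,2,3} | prev {} | push {1}
  [4] u=3 | in {1,2,3} | out {1,2,3} | ==
  [5] u=0 | in {1,2,3} | out {1,2,3} | ==
  [6] u=1 | in {1,2,3} | out {1,2,3} | ==

Converged values:
  [0] {1,2,3}
  [1] {1,2,3}
  [2] {1,2,3}
  [3] {1,2,3}

no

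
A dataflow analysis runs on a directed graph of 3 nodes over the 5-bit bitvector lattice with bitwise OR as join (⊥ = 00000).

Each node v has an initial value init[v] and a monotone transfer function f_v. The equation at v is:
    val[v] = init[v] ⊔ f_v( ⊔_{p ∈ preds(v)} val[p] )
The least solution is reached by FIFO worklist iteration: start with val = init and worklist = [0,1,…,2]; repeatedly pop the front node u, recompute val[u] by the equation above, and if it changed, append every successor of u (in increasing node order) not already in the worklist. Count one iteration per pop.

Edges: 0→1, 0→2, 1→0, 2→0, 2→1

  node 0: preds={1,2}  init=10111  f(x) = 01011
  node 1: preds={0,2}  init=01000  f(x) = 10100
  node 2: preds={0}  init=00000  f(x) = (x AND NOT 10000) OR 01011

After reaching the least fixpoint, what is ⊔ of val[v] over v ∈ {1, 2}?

11111

Worklist (5 pops):
  #1 pop 0: in=01000 → 11111 (was 10111); enqueue []
  #2 pop 1: in=11111 → 11100 (was 01000); enqueue [0]
  #3 pop 2: in=11111 → 01111 (was 00000); enqueue [1]
  #4 pop 0: in=11111 → 11111 (no change)
  #5 pop 1: in=11111 → 11100 (no change)

Fixpoint:
  val[0] = 11111
  val[1] = 11100
  val[2] = 01111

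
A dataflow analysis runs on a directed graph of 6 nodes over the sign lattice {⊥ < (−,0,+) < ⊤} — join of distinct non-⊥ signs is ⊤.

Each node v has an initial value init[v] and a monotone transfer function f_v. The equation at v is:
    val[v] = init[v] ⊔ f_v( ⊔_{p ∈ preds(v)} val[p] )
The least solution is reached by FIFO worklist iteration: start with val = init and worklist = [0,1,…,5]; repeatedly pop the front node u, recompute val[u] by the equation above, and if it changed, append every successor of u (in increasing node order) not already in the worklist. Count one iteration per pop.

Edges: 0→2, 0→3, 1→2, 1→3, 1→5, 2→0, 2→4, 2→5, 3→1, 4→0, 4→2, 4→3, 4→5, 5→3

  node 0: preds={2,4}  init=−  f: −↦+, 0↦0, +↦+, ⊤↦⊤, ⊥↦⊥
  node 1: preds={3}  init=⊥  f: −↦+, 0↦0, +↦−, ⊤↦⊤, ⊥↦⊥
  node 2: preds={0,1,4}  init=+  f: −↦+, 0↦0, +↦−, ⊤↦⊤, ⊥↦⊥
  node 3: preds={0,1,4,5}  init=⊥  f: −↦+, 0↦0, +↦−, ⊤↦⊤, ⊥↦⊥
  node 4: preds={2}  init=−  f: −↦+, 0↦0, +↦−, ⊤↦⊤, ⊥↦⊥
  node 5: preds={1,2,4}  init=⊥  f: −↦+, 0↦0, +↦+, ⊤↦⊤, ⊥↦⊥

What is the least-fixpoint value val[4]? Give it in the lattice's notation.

Trace (11 dequeues):
  [1] u=0 | in ⊤ | out ⊤ | prev − | push {}
  [2] u=1 | in ⊥ | out ⊥ | ==
  [3] u=2 | in ⊤ | out ⊤ | prev + | push {0}
  [4] u=3 | in ⊤ | out ⊤ | prev ⊥ | push {1}
  [5] u=4 | in ⊤ | out ⊤ | prev − | push {2,3}
  [6] u=5 | in ⊤ | out ⊤ | prev ⊥ | push {}
  [7] u=0 | in ⊤ | out ⊤ | ==
  [8] u=1 | in ⊤ | out ⊤ | prev ⊥ | push {5}
  [9] u=2 | in ⊤ | out ⊤ | ==
  [10] u=3 | in ⊤ | out ⊤ | ==
  [11] u=5 | in ⊤ | out ⊤ | ==

Converged values:
  [0] ⊤
  [1] ⊤
  [2] ⊤
  [3] ⊤
  [4] ⊤
  [5] ⊤

⊤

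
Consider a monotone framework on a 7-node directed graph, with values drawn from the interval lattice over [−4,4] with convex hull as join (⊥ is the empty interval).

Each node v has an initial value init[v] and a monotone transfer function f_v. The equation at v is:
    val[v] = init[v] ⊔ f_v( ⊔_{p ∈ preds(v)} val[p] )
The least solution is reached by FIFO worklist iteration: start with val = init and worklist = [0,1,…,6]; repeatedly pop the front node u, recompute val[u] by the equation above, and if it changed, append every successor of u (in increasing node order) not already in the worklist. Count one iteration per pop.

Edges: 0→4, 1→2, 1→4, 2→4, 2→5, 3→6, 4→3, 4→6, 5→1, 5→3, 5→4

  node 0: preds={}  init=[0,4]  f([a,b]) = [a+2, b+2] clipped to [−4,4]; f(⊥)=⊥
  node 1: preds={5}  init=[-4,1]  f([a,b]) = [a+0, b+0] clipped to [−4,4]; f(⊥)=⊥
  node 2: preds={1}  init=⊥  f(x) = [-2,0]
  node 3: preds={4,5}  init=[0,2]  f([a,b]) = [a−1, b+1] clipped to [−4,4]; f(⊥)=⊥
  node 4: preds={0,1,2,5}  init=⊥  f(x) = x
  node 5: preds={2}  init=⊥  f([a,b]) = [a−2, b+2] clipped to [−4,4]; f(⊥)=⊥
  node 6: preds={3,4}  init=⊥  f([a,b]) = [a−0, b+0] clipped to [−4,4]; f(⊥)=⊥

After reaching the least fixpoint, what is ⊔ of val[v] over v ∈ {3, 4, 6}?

Iteration log — 12 steps:
  step 1. node 0  ⊔preds=⊥  new=[0,4]  stable
  step 2. node 1  ⊔preds=⊥  new=[-4,1]  stable
  step 3. node 2  ⊔preds=[-4,1]  new=[-2,0]  old=⊥  +wl: 
  step 4. node 3  ⊔preds=⊥  new=[0,2]  stable
  step 5. node 4  ⊔preds=[-4,4]  new=[-4,4]  old=⊥  +wl: 3
  step 6. node 5  ⊔preds=[-2,0]  new=[-4,2]  old=⊥  +wl: 1,4
  step 7. node 6  ⊔preds=[-4,4]  new=[-4,4]  old=⊥  +wl: 
  step 8. node 3  ⊔preds=[-4,4]  new=[-4,4]  old=[0,2]  +wl: 6
  step 9. node 1  ⊔preds=[-4,2]  new=[-4,2]  old=[-4,1]  +wl: 2
  step 10. node 4  ⊔preds=[-4,4]  new=[-4,4]  stable
  step 11. node 6  ⊔preds=[-4,4]  new=[-4,4]  stable
  step 12. node 2  ⊔preds=[-4,2]  new=[-2,0]  stable

Least fixpoint reached:
  node 0: [0,4]
  node 1: [-4,2]
  node 2: [-2,0]
  node 3: [-4,4]
  node 4: [-4,4]
  node 5: [-4,2]
  node 6: [-4,4]

[-4,4]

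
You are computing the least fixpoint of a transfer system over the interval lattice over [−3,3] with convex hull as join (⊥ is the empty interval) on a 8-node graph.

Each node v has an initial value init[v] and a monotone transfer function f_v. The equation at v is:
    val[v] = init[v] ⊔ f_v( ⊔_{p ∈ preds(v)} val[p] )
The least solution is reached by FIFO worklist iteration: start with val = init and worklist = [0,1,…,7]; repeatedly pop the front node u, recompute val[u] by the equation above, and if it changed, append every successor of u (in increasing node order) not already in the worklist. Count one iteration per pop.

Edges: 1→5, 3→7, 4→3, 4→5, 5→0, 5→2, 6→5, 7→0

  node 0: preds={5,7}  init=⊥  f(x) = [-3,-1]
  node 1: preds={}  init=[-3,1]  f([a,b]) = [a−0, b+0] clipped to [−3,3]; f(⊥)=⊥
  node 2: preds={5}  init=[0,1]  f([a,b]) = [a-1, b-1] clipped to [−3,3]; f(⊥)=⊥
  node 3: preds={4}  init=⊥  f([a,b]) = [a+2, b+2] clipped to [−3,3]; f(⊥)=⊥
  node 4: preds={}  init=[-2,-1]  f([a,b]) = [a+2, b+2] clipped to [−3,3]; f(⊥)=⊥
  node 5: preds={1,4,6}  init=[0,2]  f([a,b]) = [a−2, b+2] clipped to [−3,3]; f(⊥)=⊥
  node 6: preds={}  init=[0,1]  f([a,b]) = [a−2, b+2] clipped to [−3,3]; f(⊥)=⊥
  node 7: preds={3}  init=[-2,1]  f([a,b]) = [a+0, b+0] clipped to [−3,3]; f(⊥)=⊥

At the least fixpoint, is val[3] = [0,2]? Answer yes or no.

Worklist (10 pops):
  #1 pop 0: in=[-2,2] → [-3,-1] (was ⊥); enqueue []
  #2 pop 1: in=⊥ → [-3,1] (no change)
  #3 pop 2: in=[0,2] → [-1,1] (was [0,1]); enqueue []
  #4 pop 3: in=[-2,-1] → [0,1] (was ⊥); enqueue []
  #5 pop 4: in=⊥ → [-2,-1] (no change)
  #6 pop 5: in=[-3,1] → [-3,3] (was [0,2]); enqueue [0,2]
  #7 pop 6: in=⊥ → [0,1] (no change)
  #8 pop 7: in=[0,1] → [-2,1] (no change)
  #9 pop 0: in=[-3,3] → [-3,-1] (no change)
  #10 pop 2: in=[-3,3] → [-3,2] (was [-1,1]); enqueue []

Fixpoint:
  val[0] = [-3,-1]
  val[1] = [-3,1]
  val[2] = [-3,2]
  val[3] = [0,1]
  val[4] = [-2,-1]
  val[5] = [-3,3]
  val[6] = [0,1]
  val[7] = [-2,1]

no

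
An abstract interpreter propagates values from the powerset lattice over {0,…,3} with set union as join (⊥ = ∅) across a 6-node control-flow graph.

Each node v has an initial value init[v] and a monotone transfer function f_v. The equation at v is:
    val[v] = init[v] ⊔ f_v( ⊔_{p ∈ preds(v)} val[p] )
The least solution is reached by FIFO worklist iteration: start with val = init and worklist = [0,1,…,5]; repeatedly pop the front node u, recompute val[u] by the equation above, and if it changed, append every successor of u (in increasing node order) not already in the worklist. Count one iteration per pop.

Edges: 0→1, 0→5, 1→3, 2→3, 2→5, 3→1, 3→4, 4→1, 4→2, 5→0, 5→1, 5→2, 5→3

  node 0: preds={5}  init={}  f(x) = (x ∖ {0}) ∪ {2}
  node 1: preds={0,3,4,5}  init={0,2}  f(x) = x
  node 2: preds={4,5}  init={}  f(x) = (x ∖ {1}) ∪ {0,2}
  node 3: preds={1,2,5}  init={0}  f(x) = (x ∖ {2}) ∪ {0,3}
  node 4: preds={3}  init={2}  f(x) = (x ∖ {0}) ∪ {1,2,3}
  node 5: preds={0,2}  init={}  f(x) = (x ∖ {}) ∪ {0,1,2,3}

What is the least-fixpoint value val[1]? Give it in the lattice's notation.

{0,1,2,3}

Trace (13 dequeues):
  [1] u=0 | in {} | out {2} | prev {} | push {}
  [2] u=1 | in {0,2} | out {0,2} | ==
  [3] u=2 | in {2} | out {0,2} | prev {} | push {}
  [4] u=3 | in {0,2} | out {0,3} | prev {0} | push {1}
  [5] u=4 | in {0,3} | out {1,2,3} | prev {2} | push {2}
  [6] u=5 | in {0,2} | out {0,1,2,3} | prev {} | push {0,3}
  [7] u=1 | in {0,1,2,3} | out {0,1,2,3} | prev {0,2} | push {}
  [8] u=2 | in {0,1,2,3} | out {0,2,3} | prev {0,2} | push {5}
  [9] u=0 | in {0,1,2,3} | out {1,2,3} | prev {2} | push {1}
  [10] u=3 | in {0,1,2,3} | out {0,1,3} | prev {0,3} | push {4}
  [11] u=5 | in {0,1,2,3} | out {0,1,2,3} | ==
  [12] u=1 | in {0,1,2,3} | out {0,1,2,3} | ==
  [13] u=4 | in {0,1,3} | out {1,2,3} | ==

Converged values:
  [0] {1,2,3}
  [1] {0,1,2,3}
  [2] {0,2,3}
  [3] {0,1,3}
  [4] {1,2,3}
  [5] {0,1,2,3}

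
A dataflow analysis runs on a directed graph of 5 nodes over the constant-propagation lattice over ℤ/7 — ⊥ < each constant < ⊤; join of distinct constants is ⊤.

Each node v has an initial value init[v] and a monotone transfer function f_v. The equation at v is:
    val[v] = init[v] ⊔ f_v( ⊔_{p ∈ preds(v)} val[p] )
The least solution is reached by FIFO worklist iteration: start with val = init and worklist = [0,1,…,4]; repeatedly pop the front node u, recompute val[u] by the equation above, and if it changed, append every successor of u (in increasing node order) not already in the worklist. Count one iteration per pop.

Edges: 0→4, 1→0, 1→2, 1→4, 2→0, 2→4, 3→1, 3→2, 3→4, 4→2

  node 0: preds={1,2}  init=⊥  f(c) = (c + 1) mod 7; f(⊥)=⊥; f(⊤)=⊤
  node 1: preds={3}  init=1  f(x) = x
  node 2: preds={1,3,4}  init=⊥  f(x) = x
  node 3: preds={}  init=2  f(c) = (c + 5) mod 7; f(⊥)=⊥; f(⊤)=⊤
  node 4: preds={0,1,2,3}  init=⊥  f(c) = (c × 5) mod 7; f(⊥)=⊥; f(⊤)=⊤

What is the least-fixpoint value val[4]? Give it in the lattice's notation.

Iteration log — 8 steps:
  step 1. node 0  ⊔preds=1  new=2  old=⊥  +wl: 
  step 2. node 1  ⊔preds=2  new=⊤  old=1  +wl: 0
  step 3. node 2  ⊔preds=⊤  new=⊤  old=⊥  +wl: 
  step 4. node 3  ⊔preds=⊥  new=2  stable
  step 5. node 4  ⊔preds=⊤  new=⊤  old=⊥  +wl: 2
  step 6. node 0  ⊔preds=⊤  new=⊤  old=2  +wl: 4
  step 7. node 2  ⊔preds=⊤  new=⊤  stable
  step 8. node 4  ⊔preds=⊤  new=⊤  stable

Least fixpoint reached:
  node 0: ⊤
  node 1: ⊤
  node 2: ⊤
  node 3: 2
  node 4: ⊤

⊤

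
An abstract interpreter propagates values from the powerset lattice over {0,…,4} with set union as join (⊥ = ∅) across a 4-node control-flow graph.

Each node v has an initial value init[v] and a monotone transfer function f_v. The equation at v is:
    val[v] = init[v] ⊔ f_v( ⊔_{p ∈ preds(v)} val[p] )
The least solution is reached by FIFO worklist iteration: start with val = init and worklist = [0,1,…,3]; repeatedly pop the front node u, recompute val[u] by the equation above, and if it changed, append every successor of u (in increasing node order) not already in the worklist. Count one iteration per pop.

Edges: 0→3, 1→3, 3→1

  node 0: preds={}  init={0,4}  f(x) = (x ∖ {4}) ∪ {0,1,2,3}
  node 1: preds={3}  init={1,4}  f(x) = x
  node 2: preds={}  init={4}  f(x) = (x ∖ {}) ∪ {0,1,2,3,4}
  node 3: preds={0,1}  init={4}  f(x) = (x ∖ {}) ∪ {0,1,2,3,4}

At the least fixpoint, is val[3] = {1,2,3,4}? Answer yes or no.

Worklist (6 pops):
  #1 pop 0: in={} → {0,1,2,3,4} (was {0,4}); enqueue []
  #2 pop 1: in={4} → {1,4} (no change)
  #3 pop 2: in={} → {0,1,2,3,4} (was {4}); enqueue []
  #4 pop 3: in={0,1,2,3,4} → {0,1,2,3,4} (was {4}); enqueue [1]
  #5 pop 1: in={0,1,2,3,4} → {0,1,2,3,4} (was {1,4}); enqueue [3]
  #6 pop 3: in={0,1,2,3,4} → {0,1,2,3,4} (no change)

Fixpoint:
  val[0] = {0,1,2,3,4}
  val[1] = {0,1,2,3,4}
  val[2] = {0,1,2,3,4}
  val[3] = {0,1,2,3,4}

no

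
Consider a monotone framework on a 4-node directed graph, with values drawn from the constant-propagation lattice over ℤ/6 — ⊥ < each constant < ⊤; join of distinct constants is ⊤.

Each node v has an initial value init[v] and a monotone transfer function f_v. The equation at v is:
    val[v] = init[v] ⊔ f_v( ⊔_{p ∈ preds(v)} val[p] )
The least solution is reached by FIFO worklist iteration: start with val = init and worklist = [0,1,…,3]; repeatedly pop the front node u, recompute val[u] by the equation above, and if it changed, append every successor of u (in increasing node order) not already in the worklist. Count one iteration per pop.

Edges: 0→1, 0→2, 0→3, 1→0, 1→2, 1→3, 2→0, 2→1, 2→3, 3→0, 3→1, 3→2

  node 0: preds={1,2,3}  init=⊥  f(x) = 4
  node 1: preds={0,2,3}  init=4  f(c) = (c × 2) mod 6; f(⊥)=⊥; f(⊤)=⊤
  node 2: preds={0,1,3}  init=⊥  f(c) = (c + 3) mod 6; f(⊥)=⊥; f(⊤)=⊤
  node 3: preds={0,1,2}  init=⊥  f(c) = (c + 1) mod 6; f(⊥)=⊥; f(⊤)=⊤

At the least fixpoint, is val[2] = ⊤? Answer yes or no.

Worklist (7 pops):
  #1 pop 0: in=4 → 4 (was ⊥); enqueue []
  #2 pop 1: in=4 → ⊤ (was 4); enqueue [0]
  #3 pop 2: in=⊤ → ⊤ (was ⊥); enqueue [1]
  #4 pop 3: in=⊤ → ⊤ (was ⊥); enqueue [2]
  #5 pop 0: in=⊤ → 4 (no change)
  #6 pop 1: in=⊤ → ⊤ (no change)
  #7 pop 2: in=⊤ → ⊤ (no change)

Fixpoint:
  val[0] = 4
  val[1] = ⊤
  val[2] = ⊤
  val[3] = ⊤

yes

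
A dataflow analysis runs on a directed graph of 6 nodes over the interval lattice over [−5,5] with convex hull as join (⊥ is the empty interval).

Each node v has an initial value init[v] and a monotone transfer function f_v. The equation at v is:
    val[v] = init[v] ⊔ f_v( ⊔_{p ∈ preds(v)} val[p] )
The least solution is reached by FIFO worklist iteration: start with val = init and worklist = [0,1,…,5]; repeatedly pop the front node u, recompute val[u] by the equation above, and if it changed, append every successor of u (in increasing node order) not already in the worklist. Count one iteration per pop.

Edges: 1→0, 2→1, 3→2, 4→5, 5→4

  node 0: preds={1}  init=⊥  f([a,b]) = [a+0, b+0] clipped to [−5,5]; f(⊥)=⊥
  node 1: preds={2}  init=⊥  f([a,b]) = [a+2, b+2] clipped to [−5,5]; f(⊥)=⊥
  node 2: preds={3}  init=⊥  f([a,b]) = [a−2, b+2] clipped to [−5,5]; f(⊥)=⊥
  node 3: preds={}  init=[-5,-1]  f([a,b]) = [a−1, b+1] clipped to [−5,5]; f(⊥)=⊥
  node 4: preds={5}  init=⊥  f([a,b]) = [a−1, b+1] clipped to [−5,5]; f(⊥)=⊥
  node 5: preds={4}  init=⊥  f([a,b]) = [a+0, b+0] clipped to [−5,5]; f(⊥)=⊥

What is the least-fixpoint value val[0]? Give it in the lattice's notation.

Iteration log — 8 steps:
  step 1. node 0  ⊔preds=⊥  new=⊥  stable
  step 2. node 1  ⊔preds=⊥  new=⊥  stable
  step 3. node 2  ⊔preds=[-5,-1]  new=[-5,1]  old=⊥  +wl: 1
  step 4. node 3  ⊔preds=⊥  new=[-5,-1]  stable
  step 5. node 4  ⊔preds=⊥  new=⊥  stable
  step 6. node 5  ⊔preds=⊥  new=⊥  stable
  step 7. node 1  ⊔preds=[-5,1]  new=[-3,3]  old=⊥  +wl: 0
  step 8. node 0  ⊔preds=[-3,3]  new=[-3,3]  old=⊥  +wl: 

Least fixpoint reached:
  node 0: [-3,3]
  node 1: [-3,3]
  node 2: [-5,1]
  node 3: [-5,-1]
  node 4: ⊥
  node 5: ⊥

[-3,3]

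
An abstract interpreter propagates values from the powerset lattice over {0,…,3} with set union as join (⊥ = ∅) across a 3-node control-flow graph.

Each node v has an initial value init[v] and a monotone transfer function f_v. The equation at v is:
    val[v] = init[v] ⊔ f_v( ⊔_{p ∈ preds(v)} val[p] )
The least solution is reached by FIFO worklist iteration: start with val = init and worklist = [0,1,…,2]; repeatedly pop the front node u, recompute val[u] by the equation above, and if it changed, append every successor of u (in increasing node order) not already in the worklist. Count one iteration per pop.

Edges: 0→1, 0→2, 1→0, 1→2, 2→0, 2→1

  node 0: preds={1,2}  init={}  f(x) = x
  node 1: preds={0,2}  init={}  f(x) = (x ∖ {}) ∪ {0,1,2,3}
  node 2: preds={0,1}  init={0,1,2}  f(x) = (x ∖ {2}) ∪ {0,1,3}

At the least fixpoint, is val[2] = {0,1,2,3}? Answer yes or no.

Worklist (6 pops):
  #1 pop 0: in={0,1,2} → {0,1,2} (was {}); enqueue []
  #2 pop 1: in={0,1,2} → {0,1,2,3} (was {}); enqueue [0]
  #3 pop 2: in={0,1,2,3} → {0,1,2,3} (was {0,1,2}); enqueue [1]
  #4 pop 0: in={0,1,2,3} → {0,1,2,3} (was {0,1,2}); enqueue [2]
  #5 pop 1: in={0,1,2,3} → {0,1,2,3} (no change)
  #6 pop 2: in={0,1,2,3} → {0,1,2,3} (no change)

Fixpoint:
  val[0] = {0,1,2,3}
  val[1] = {0,1,2,3}
  val[2] = {0,1,2,3}

yes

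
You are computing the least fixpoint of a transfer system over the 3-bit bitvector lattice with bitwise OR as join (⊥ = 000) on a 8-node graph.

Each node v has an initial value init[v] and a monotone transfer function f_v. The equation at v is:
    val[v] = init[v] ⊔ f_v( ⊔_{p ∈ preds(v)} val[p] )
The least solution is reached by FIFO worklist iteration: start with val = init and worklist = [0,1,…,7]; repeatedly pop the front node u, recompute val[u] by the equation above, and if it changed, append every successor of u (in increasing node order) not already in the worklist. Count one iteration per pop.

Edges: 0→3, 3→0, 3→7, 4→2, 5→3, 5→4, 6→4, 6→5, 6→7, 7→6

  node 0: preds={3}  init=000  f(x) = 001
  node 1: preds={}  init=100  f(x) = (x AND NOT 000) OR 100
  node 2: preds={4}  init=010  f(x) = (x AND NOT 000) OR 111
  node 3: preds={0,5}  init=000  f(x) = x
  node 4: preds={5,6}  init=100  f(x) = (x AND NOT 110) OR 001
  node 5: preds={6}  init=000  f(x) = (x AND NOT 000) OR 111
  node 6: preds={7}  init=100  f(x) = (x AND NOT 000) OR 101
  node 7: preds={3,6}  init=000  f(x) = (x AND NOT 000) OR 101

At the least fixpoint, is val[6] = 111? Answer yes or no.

Iteration log — 20 steps:
  step 1. node 0  ⊔preds=000  new=001  old=000  +wl: 
  step 2. node 1  ⊔preds=000  new=100  stable
  step 3. node 2  ⊔preds=100  new=111  old=010  +wl: 
  step 4. node 3  ⊔preds=001  new=001  old=000  +wl: 0
  step 5. node 4  ⊔preds=100  new=101  old=100  +wl: 2
  step 6. node 5  ⊔preds=100  new=111  old=000  +wl: 3,4
  step 7. node 6  ⊔preds=000  new=101  old=100  +wl: 5
  step 8. node 7  ⊔preds=101  new=101  old=000  +wl: 6
  step 9. node 0  ⊔preds=001  new=001  stable
  step 10. node 2  ⊔preds=101  new=111  stable
  step 11. node 3  ⊔preds=111  new=111  old=001  +wl: 0,7
  step 12. node 4  ⊔preds=111  new=101  stable
  step 13. node 5  ⊔preds=101  new=111  stable
  step 14. node 6  ⊔preds=101  new=101  stable
  step 15. node 0  ⊔preds=111  new=001  stable
  step 16. node 7  ⊔preds=111  new=111  old=101  +wl: 6
  step 17. node 6  ⊔preds=111  new=111  old=101  +wl: 4,5,7
  step 18. node 4  ⊔preds=111  new=101  stable
  step 19. node 5  ⊔preds=111  new=111  stable
  step 20. node 7  ⊔preds=111  new=111  stable

Least fixpoint reached:
  node 0: 001
  node 1: 100
  node 2: 111
  node 3: 111
  node 4: 101
  node 5: 111
  node 6: 111
  node 7: 111

yes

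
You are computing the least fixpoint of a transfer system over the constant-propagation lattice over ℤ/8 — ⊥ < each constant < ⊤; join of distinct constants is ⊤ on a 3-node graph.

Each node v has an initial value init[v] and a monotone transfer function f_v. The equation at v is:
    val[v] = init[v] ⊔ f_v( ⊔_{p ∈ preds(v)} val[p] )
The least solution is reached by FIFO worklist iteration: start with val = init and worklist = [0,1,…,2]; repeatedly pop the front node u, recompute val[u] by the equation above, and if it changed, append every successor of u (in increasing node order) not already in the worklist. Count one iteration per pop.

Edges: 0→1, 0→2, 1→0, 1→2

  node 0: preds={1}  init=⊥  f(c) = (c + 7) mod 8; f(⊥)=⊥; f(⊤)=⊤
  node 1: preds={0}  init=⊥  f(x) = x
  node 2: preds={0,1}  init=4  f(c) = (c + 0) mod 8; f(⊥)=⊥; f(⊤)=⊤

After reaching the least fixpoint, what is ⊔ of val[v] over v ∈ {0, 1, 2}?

Worklist (3 pops):
  #1 pop 0: in=⊥ → ⊥ (no change)
  #2 pop 1: in=⊥ → ⊥ (no change)
  #3 pop 2: in=⊥ → 4 (no change)

Fixpoint:
  val[0] = ⊥
  val[1] = ⊥
  val[2] = 4

4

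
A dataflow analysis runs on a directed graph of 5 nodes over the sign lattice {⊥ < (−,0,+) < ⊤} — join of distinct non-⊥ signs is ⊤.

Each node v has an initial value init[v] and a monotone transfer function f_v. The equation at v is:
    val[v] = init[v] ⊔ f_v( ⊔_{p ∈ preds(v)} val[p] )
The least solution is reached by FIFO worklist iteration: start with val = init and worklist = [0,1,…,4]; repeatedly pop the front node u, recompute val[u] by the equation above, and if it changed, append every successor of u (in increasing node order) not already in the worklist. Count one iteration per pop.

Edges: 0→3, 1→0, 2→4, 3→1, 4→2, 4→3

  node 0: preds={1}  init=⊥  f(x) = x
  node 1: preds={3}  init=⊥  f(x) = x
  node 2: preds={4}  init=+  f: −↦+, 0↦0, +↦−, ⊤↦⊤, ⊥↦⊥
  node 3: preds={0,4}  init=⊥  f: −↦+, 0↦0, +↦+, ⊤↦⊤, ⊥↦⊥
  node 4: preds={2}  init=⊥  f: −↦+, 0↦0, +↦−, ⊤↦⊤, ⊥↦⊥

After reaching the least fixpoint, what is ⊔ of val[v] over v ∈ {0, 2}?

Worklist (13 pops):
  #1 pop 0: in=⊥ → ⊥ (no change)
  #2 pop 1: in=⊥ → ⊥ (no change)
  #3 pop 2: in=⊥ → + (no change)
  #4 pop 3: in=⊥ → ⊥ (no change)
  #5 pop 4: in=+ → − (was ⊥); enqueue [2,3]
  #6 pop 2: in=− → + (no change)
  #7 pop 3: in=− → + (was ⊥); enqueue [1]
  #8 pop 1: in=+ → + (was ⊥); enqueue [0]
  #9 pop 0: in=+ → + (was ⊥); enqueue [3]
  #10 pop 3: in=⊤ → ⊤ (was +); enqueue [1]
  #11 pop 1: in=⊤ → ⊤ (was +); enqueue [0]
  #12 pop 0: in=⊤ → ⊤ (was +); enqueue [3]
  #13 pop 3: in=⊤ → ⊤ (no change)

Fixpoint:
  val[0] = ⊤
  val[1] = ⊤
  val[2] = +
  val[3] = ⊤
  val[4] = −

⊤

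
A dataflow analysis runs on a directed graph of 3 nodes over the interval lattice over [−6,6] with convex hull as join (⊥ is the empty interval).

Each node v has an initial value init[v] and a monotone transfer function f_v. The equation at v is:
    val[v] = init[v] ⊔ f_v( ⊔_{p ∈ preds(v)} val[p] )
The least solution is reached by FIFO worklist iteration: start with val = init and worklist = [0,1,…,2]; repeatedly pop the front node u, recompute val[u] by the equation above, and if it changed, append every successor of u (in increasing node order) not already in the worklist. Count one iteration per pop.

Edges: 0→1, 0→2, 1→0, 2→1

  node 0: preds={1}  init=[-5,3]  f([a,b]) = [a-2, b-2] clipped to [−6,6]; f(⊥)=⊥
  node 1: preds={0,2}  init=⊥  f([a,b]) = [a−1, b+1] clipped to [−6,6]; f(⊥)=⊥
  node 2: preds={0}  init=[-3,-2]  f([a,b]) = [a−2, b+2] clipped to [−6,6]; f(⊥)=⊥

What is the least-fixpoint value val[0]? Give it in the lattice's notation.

[-6,4]

Trace (10 dequeues):
  [1] u=0 | in ⊥ | out [-5,3] | ==
  [2] u=1 | in [-5,3] | out [-6,4] | prev ⊥ | push {0}
  [3] u=2 | in [-5,3] | out [-6,5] | prev [-3,-2] | push {1}
  [4] u=0 | in [-6,4] | out [-6,3] | prev [-5,3] | push {2}
  [5] u=1 | in [-6,5] | out [-6,6] | prev [-6,4] | push {0}
  [6] u=2 | in [-6,3] | out [-6,5] | ==
  [7] u=0 | in [-6,6] | out [-6,4] | prev [-6,3] | push {1,2}
  [8] u=1 | in [-6,5] | out [-6,6] | ==
  [9] u=2 | in [-6,4] | out [-6,6] | prev [-6,5] | push {1}
  [10] u=1 | in [-6,6] | out [-6,6] | ==

Converged values:
  [0] [-6,4]
  [1] [-6,6]
  [2] [-6,6]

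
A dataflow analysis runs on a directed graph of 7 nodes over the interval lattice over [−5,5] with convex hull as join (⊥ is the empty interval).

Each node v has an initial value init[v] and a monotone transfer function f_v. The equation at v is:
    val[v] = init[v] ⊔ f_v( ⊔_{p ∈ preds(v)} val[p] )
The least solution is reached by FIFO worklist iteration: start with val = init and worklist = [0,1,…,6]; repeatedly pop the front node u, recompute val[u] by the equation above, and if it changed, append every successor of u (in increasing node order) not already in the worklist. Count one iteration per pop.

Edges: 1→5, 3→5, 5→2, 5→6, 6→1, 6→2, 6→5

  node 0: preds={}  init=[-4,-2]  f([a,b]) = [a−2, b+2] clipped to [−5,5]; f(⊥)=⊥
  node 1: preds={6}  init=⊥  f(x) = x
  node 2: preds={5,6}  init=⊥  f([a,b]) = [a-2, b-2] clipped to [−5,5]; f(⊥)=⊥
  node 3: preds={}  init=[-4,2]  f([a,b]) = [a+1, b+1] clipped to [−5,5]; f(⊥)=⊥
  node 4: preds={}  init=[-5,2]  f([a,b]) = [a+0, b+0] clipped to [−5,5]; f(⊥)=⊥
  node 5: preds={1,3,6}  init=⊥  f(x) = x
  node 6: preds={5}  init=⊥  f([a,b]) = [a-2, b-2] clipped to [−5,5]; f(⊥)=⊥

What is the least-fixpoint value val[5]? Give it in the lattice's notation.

[-5,2]

Trace (12 dequeues):
  [1] u=0 | in ⊥ | out [-4,-2] | ==
  [2] u=1 | in ⊥ | out ⊥ | ==
  [3] u=2 | in ⊥ | out ⊥ | ==
  [4] u=3 | in ⊥ | out [-4,2] | ==
  [5] u=4 | in ⊥ | out [-5,2] | ==
  [6] u=5 | in [-4,2] | out [-4,2] | prev ⊥ | push {2}
  [7] u=6 | in [-4,2] | out [-5,0] | prev ⊥ | push {1,5}
  [8] u=2 | in [-5,2] | out [-5,0] | prev ⊥ | push {}
  [9] u=1 | in [-5,0] | out [-5,0] | prev ⊥ | push {}
  [10] u=5 | in [-5,2] | out [-5,2] | prev [-4,2] | push {2,6}
  [11] u=2 | in [-5,2] | out [-5,0] | ==
  [12] u=6 | in [-5,2] | out [-5,0] | ==

Converged values:
  [0] [-4,-2]
  [1] [-5,0]
  [2] [-5,0]
  [3] [-4,2]
  [4] [-5,2]
  [5] [-5,2]
  [6] [-5,0]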